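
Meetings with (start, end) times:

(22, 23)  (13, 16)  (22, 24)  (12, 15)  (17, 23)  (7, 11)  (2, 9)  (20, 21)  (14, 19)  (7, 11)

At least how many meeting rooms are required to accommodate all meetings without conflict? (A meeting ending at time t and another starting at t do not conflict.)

starts: [2, 7, 7, 12, 13, 14, 17, 20, 22, 22]
ends:   [9, 11, 11, 15, 16, 19, 21, 23, 23, 24]
s2→1 s7→2 s7→3  — peak 3.

3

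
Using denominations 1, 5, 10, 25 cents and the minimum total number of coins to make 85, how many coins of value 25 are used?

Use the largest denomination that fits, subtract, and repeat.
85 − 3×25→10 − 1×10→0
Count of 25: 3

3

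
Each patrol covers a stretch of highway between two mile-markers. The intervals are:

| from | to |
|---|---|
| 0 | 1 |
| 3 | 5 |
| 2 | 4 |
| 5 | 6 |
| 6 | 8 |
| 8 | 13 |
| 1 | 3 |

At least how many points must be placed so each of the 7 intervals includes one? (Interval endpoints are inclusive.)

4

Sort by right endpoint; whenever an interval is uncovered, place a point at its right end.
Sorted: [0,1] [1,3] [2,4] [3,5] [5,6] [6,8] [8,13]
{[0,1],[1,3]} hit by 1; {[2,4],[3,5]} hit by 4; {[5,6],[6,8]} hit by 6; {[8,13]} hit by 13.
Points: 1, 4, 6, 13 (4 total).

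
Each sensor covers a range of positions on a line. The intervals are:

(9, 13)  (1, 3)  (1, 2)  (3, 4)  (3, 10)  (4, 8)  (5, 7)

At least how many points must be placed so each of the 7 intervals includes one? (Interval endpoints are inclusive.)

Sort by right endpoint; whenever an interval is uncovered, place a point at its right end.
Sorted: [1,2] [1,3] [3,4] [5,7] [4,8] [3,10] [9,13]
{[1,2],[1,3]} hit by 2; {[3,4]} hit by 4; {[5,7],[4,8],[3,10]} hit by 7; {[9,13]} hit by 13.
Points: 2, 4, 7, 13 (4 total).

4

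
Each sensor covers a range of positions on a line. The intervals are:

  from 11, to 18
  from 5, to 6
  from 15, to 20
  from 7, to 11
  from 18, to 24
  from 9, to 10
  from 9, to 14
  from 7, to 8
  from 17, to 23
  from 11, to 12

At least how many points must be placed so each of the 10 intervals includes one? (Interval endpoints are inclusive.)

Sort by right endpoint; whenever an interval is uncovered, place a point at its right end.
By right end: [5,6]  [7,8]  [9,10]  [7,11]  [11,12]  [9,14]  [11,18]  [15,20]  [17,23]  [18,24]
[5,6] uncovered → point at 6; [7,8] uncovered → point at 8; [9,10] uncovered → point at 10; [11,12] uncovered → point at 12; [15,20] uncovered → point at 20.
Points: 6, 8, 10, 12, 20 (5 total).

5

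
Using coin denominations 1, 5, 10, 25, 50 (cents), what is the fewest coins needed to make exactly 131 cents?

5

131 − 2×50→31 − 1×25→6 − 1×5→1 − 1×1→0
Total coins = 2 + 1 + 1 + 1 = 5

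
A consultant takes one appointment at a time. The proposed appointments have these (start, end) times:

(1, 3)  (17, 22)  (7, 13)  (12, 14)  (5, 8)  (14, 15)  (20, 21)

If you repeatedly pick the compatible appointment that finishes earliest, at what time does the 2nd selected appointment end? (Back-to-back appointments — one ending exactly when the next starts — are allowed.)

8

Greedy by earliest finish: after sorting by end time, pick each interval compatible with the last pick.
By end time: (1,3), (5,8), (7,13), (12,14), (14,15), (20,21), (17,22).
Pick (1,3); next start ≥ 3 → (5,8); next start ≥ 8 → (12,14); next start ≥ 14 → (14,15); next start ≥ 15 → (20,21).
Selected: (1,3) (5,8) (12,14) (14,15) (20,21)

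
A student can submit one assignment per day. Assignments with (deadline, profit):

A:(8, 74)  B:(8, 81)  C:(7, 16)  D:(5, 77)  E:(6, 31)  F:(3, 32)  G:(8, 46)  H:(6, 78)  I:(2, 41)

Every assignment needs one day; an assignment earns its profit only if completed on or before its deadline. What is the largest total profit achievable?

460

Sort by profit descending; place each in the latest free slot ≤ its deadline.
By profit: B(d8,81), H(d6,78), D(d5,77), A(d8,74), G(d8,46), I(d2,41), F(d3,32), E(d6,31), C(d7,16)
B→slot 8; H→slot 6; D→slot 5; A→slot 7; G→slot 4; I→slot 2; F→slot 3; E→slot 1; C skipped.
Profit = 31 + 41 + 32 + 46 + 77 + 78 + 74 + 81 = 460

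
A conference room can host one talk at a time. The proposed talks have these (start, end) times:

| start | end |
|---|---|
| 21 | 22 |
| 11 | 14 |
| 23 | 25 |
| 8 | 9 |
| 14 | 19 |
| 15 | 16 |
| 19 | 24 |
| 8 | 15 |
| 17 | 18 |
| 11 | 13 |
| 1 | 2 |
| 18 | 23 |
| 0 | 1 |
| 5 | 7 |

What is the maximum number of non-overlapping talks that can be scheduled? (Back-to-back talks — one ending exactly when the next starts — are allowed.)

9

Sorted by end: (0,1)  (1,2)  (5,7)  (8,9)  (11,13)  (11,14)  (8,15)  (15,16)  (17,18)  (14,19)  (21,22)  (18,23)  (19,24)  (23,25)
take (0,1); take (1,2); take (5,7); take (8,9); take (11,13); skip (11,14); skip (8,15); take (15,16); take (17,18); take (21,22); skip (18,23); take (23,25).
Selected 9 talks.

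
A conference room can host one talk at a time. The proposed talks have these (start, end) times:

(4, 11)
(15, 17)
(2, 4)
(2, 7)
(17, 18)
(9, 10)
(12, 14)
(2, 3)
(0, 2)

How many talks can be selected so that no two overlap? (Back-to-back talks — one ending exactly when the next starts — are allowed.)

6

Sort by end time and greedily take each interval whose start is ≥ the last chosen end.
Sorted by end: (0,2)  (2,3)  (2,4)  (2,7)  (9,10)  (4,11)  (12,14)  (15,17)  (17,18)
take (0,2); take (2,3); skip (2,7); take (9,10); skip (4,11); take (12,14); take (15,17); take (17,18).
Selected 6 talks.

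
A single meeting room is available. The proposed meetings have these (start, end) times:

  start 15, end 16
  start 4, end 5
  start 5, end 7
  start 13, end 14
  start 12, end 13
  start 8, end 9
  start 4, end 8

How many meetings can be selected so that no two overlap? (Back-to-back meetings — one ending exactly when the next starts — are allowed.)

6

Greedy by earliest finish: after sorting by end time, pick each interval compatible with the last pick.
Sorted by end: (4,5)  (5,7)  (4,8)  (8,9)  (12,13)  (13,14)  (15,16)
take (4,5); take (5,7); skip (4,8); take (8,9); take (12,13); take (13,14); take (15,16).
Selected 6 meetings.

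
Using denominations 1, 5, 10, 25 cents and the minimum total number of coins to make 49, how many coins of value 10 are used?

2

49 − 1×25→24 − 2×10→4 − 4×1→0
Count of 10: 2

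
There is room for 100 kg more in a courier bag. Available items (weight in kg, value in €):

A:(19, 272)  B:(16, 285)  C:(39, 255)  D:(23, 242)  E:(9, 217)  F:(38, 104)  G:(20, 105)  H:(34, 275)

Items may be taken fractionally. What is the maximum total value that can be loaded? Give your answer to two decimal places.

Sort by value per unit weight and fill in that order.
Ratios (sorted): E 24.11, B 17.81, A 14.32, D 10.52, H 8.09, C 6.54, G 5.25, F 2.74
take E (9 @ 217); take B (16 @ 285); take A (19 @ 272); take D (23 @ 242); take 33/34 of H → 266.91. Capacity used 100/100.
Total value = 1282.91

1282.91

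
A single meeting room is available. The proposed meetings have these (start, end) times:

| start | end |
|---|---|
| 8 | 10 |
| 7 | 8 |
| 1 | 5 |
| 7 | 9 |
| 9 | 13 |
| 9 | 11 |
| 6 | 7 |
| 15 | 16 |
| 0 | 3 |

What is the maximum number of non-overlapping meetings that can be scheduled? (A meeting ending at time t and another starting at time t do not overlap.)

By end time: (0,3), (1,5), (6,7), (7,8), (7,9), (8,10), (9,11), (9,13), (15,16).
Pick (0,3); next start ≥ 3 → (6,7); next start ≥ 7 → (7,8); next start ≥ 8 → (8,10); next start ≥ 10 → (15,16).
Selected 5 meetings.

5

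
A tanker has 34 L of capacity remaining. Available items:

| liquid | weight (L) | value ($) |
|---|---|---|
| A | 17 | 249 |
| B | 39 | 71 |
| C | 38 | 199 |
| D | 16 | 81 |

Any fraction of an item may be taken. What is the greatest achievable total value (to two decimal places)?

338.03

Order: A (249/17=14.65) > C (199/38=5.24) > D (81/16=5.06) > B (71/39=1.82)
Fill: take A (17 @ 249) → take 17/38 of C → 89.03; 34/34 used.
Total value = 338.03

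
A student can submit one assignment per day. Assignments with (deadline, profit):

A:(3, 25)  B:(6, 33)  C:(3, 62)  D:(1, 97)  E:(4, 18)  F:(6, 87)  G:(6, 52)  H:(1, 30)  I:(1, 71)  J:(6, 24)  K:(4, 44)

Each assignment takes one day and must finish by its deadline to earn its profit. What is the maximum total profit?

375

Take jobs in profit order; each goes to the latest open slot no later than its deadline.
Profit order: D=97 F=87 I=71 C=62 G=52 K=44 B=33 H=30 A=25 J=24 E=18
Assign: D→slot 1, F→slot 6, I skipped, C→slot 3, G→slot 5, K→slot 4, B→slot 2, H skipped, A skipped, J skipped, E skipped.
Slots: [1:D] [2:B] [3:C] [4:K] [5:G] [6:F]
Profit = 97 + 33 + 62 + 44 + 52 + 87 = 375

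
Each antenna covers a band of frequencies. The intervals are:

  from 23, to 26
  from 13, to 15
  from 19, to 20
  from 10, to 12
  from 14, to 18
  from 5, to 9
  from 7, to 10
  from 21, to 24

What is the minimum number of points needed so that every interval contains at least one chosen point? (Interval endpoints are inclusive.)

5

Process intervals by earliest right end; each time one isn't hit yet, stab at its right endpoint.
By right end: [5,9]  [7,10]  [10,12]  [13,15]  [14,18]  [19,20]  [21,24]  [23,26]
[5,9] uncovered → point at 9; [10,12] uncovered → point at 12; [13,15] uncovered → point at 15; [19,20] uncovered → point at 20; [21,24] uncovered → point at 24.
Points: 9, 12, 15, 20, 24 (5 total).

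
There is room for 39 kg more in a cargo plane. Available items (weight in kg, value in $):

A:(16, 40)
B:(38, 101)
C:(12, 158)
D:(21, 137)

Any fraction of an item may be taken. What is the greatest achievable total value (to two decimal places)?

310.95

Greedy by value/weight ratio, highest first.
Order: C (158/12=13.17) > D (137/21=6.52) > B (101/38=2.66) > A (40/16=2.50)
Fill: take C (12 @ 158) → take D (21 @ 137) → take 6/38 of B → 15.95; 39/39 used.
Total value = 310.95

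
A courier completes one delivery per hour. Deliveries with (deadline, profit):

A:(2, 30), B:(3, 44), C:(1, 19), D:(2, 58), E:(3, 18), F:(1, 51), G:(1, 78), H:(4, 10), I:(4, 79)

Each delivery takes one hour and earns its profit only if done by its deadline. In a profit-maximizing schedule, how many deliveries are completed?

Sort by profit descending; place each in the latest free slot ≤ its deadline.
By profit: I(d4,79), G(d1,78), D(d2,58), F(d1,51), B(d3,44), A(d2,30), C(d1,19), E(d3,18), H(d4,10)
I→slot 4; G→slot 1; D→slot 2; F skipped; B→slot 3; A skipped; C skipped; E skipped; H skipped.
4 of 9 scheduled.

4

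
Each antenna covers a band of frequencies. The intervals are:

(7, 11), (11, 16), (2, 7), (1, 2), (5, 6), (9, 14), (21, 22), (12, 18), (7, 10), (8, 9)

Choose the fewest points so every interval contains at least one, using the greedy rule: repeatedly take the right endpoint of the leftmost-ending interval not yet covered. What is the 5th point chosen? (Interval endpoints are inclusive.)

Sorted: [1,2] [5,6] [2,7] [8,9] [7,10] [7,11] [9,14] [11,16] [12,18] [21,22]
{[1,2]} hit by 2; {[5,6],[2,7]} hit by 6; {[8,9],[7,10],[7,11],[9,14]} hit by 9; {[11,16],[12,18]} hit by 16; {[21,22]} hit by 22.
Points: 2, 6, 9, 16, 22 (5 total).

22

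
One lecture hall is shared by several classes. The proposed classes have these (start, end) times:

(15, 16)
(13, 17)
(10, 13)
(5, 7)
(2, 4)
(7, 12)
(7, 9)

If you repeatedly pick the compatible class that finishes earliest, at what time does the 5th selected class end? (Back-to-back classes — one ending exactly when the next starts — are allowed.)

By end time: (2,4), (5,7), (7,9), (7,12), (10,13), (15,16), (13,17).
Pick (2,4); next start ≥ 4 → (5,7); next start ≥ 7 → (7,9); next start ≥ 9 → (10,13); next start ≥ 13 → (15,16).
Selected: (2,4) (5,7) (7,9) (10,13) (15,16)

16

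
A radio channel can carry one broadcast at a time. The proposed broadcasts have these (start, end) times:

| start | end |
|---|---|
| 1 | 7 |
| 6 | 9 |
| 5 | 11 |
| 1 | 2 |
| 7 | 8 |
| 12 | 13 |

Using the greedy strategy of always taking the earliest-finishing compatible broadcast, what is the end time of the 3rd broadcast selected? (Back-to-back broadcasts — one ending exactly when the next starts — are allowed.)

By end time: (1,2), (1,7), (7,8), (6,9), (5,11), (12,13).
Pick (1,2); next start ≥ 2 → (7,8); next start ≥ 8 → (12,13).
Selected: (1,2) (7,8) (12,13)

13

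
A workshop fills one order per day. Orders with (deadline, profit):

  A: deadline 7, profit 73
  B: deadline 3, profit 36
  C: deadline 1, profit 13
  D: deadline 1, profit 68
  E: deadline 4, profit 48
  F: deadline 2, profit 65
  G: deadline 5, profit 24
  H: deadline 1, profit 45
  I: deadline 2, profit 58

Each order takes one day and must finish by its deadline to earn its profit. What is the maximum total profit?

Take jobs in profit order; each goes to the latest open slot no later than its deadline.
By profit: A(d7,73), D(d1,68), F(d2,65), I(d2,58), E(d4,48), H(d1,45), B(d3,36), G(d5,24), C(d1,13)
A→slot 7; D→slot 1; F→slot 2; I skipped; E→slot 4; H skipped; B→slot 3; G→slot 5; C skipped.
Profit = 68 + 65 + 36 + 48 + 24 + 73 = 314

314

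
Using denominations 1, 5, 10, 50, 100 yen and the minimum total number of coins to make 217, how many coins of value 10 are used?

1

Use the largest denomination that fits, subtract, and repeat.
217 = 2×100 + 1×10 + 1×5 + 2×1
Count of 10: 1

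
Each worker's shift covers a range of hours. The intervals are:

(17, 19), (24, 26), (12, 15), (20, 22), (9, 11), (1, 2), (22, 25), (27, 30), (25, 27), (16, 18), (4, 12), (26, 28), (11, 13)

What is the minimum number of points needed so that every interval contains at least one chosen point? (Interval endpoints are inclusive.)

7

Process intervals by earliest right end; each time one isn't hit yet, stab at its right endpoint.
By right end: [1,2]  [9,11]  [4,12]  [11,13]  [12,15]  [16,18]  [17,19]  [20,22]  [22,25]  [24,26]  [25,27]  [26,28]  [27,30]
[1,2] uncovered → point at 2; [9,11] uncovered → point at 11; [12,15] uncovered → point at 15; [16,18] uncovered → point at 18; [20,22] uncovered → point at 22; [24,26] uncovered → point at 26; [27,30] uncovered → point at 30.
Points: 2, 11, 15, 18, 22, 26, 30 (7 total).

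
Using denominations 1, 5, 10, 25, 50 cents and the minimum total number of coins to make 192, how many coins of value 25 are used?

1

Use the largest denomination that fits, subtract, and repeat.
192 − 3×50→42 − 1×25→17 − 1×10→7 − 1×5→2 − 2×1→0
Count of 25: 1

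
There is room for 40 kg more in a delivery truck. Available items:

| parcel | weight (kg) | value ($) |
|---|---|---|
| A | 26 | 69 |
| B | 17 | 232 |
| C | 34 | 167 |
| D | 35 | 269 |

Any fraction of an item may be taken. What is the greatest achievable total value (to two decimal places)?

Greedy by value/weight ratio, highest first.
Ratios (sorted): B 13.65, D 7.69, C 4.91, A 2.65
take B (17 @ 232); take 23/35 of D → 176.77. Capacity used 40/40.
Total value = 408.77

408.77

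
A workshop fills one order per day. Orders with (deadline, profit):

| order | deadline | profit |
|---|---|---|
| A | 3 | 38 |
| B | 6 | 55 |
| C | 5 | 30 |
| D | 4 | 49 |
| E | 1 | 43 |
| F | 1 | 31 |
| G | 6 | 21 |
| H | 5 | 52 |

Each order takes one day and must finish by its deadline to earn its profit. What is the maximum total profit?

Take jobs in profit order; each goes to the latest open slot no later than its deadline.
Profit order: B=55 H=52 D=49 E=43 A=38 F=31 C=30 G=21
Assign: B→slot 6, H→slot 5, D→slot 4, E→slot 1, A→slot 3, F skipped, C→slot 2, G skipped.
Slots: [1:E] [2:C] [3:A] [4:D] [5:H] [6:B]
Profit = 43 + 30 + 38 + 49 + 52 + 55 = 267

267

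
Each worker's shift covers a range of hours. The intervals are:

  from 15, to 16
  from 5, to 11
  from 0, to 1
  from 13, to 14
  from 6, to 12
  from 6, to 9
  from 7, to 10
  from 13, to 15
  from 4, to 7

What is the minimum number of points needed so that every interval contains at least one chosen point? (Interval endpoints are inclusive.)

Sort by right endpoint; whenever an interval is uncovered, place a point at its right end.
By right end: [0,1]  [4,7]  [6,9]  [7,10]  [5,11]  [6,12]  [13,14]  [13,15]  [15,16]
[0,1] uncovered → point at 1; [4,7] uncovered → point at 7; [13,14] uncovered → point at 14; [15,16] uncovered → point at 16.
Points: 1, 7, 14, 16 (4 total).

4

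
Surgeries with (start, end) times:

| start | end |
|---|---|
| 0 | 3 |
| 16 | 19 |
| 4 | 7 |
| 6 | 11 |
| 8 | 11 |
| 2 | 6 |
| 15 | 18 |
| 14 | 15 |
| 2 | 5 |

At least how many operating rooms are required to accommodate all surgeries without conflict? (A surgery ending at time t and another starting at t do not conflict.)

starts: [0, 2, 2, 4, 6, 8, 14, 15, 16]
ends:   [3, 5, 6, 7, 11, 11, 15, 18, 19]
s0→1 s2→2 s2→3  — peak 3.

3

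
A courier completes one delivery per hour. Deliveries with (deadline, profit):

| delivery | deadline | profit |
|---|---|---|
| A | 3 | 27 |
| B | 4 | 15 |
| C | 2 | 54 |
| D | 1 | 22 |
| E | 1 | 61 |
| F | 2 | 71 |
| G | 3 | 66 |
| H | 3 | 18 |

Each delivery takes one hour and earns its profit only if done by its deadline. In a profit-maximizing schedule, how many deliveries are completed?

Take jobs in profit order; each goes to the latest open slot no later than its deadline.
By profit: F(d2,71), G(d3,66), E(d1,61), C(d2,54), A(d3,27), D(d1,22), H(d3,18), B(d4,15)
F→slot 2; G→slot 3; E→slot 1; C skipped; A skipped; D skipped; H skipped; B→slot 4.
4 of 8 scheduled.

4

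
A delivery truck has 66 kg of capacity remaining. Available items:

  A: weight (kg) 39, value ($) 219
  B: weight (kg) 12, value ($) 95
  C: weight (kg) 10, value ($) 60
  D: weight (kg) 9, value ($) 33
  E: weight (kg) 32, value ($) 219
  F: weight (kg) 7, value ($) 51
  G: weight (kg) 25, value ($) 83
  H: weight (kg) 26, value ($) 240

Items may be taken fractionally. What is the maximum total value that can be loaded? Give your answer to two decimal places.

529.72

Order: H (240/26=9.23) > B (95/12=7.92) > F (51/7=7.29) > E (219/32=6.84) > C (60/10=6.00) > A (219/39=5.62) > D (33/9=3.67) > G (83/25=3.32)
Fill: take H (26 @ 240) → take B (12 @ 95) → take F (7 @ 51) → take 21/32 of E → 143.72; 66/66 used.
Total value = 529.72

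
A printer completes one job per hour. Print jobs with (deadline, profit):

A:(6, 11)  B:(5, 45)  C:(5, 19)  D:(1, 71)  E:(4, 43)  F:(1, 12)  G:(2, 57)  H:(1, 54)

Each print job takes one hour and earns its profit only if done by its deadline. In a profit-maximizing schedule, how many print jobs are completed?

Take jobs in profit order; each goes to the latest open slot no later than its deadline.
Profit order: D=71 G=57 H=54 B=45 E=43 C=19 F=12 A=11
Assign: D→slot 1, G→slot 2, H skipped, B→slot 5, E→slot 4, C→slot 3, F skipped, A→slot 6.
Slots: [1:D] [2:G] [3:C] [4:E] [5:B] [6:A]
6 of 8 scheduled.

6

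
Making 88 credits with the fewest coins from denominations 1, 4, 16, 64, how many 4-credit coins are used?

2

Use the largest denomination that fits, subtract, and repeat.
88 = 1×64 + 1×16 + 2×4
Count of 4: 2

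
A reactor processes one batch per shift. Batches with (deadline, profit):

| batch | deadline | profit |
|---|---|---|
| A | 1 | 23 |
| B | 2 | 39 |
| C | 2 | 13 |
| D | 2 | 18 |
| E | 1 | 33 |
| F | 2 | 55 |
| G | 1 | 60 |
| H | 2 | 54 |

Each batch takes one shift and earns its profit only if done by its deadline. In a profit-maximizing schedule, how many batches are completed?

By profit: G(d1,60), F(d2,55), H(d2,54), B(d2,39), E(d1,33), A(d1,23), D(d2,18), C(d2,13)
G→slot 1; F→slot 2; H skipped; B skipped; E skipped; A skipped; D skipped; C skipped.
2 of 8 scheduled.

2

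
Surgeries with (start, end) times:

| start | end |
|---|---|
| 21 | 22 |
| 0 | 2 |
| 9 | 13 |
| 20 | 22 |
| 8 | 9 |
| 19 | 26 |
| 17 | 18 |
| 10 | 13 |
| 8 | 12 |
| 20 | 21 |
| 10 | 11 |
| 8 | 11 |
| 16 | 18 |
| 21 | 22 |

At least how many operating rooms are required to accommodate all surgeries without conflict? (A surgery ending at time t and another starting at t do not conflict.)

5

The answer is the maximum number of intervals overlapping at any instant.
starts: [0, 8, 8, 8, 9, 10, 10, 16, 17, 19, 20, 20, 21, 21]
ends:   [2, 9, 11, 11, 12, 13, 13, 18, 18, 21, 22, 22, 22, 26]
s0→1 e2→0 s8→1 s8→2 s8→3 e9→2 s9→3 s10→4 s10→5  — peak 5.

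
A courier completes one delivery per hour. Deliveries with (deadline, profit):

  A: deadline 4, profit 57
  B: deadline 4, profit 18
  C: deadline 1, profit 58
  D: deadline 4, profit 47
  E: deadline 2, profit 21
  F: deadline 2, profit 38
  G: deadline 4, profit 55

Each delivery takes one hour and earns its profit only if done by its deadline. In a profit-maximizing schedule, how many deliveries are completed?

Take jobs in profit order; each goes to the latest open slot no later than its deadline.
Profit order: C=58 A=57 G=55 D=47 F=38 E=21 B=18
Assign: C→slot 1, A→slot 4, G→slot 3, D→slot 2, F skipped, E skipped, B skipped.
Slots: [1:C] [2:D] [3:G] [4:A]
4 of 7 scheduled.

4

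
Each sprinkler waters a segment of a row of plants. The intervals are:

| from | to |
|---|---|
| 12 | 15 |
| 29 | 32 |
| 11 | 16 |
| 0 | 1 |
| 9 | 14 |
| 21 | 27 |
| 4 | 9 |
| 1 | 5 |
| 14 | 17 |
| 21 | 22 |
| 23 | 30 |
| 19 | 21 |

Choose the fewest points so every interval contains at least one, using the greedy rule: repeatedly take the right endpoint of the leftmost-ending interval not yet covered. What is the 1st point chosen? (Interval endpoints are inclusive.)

Process intervals by earliest right end; each time one isn't hit yet, stab at its right endpoint.
By right end: [0,1]  [1,5]  [4,9]  [9,14]  [12,15]  [11,16]  [14,17]  [19,21]  [21,22]  [21,27]  [23,30]  [29,32]
[0,1] uncovered → point at 1; [4,9] uncovered → point at 9; [12,15] uncovered → point at 15; [19,21] uncovered → point at 21; [23,30] uncovered → point at 30.
Points: 1, 9, 15, 21, 30 (5 total).

1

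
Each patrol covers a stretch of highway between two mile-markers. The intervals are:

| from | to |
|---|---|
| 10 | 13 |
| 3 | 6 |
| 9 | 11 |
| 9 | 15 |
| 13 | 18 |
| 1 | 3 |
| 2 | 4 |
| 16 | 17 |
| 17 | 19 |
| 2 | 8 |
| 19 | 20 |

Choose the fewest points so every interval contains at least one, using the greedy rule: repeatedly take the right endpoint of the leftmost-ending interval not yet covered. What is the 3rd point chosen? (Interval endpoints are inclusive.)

17

Sort by right endpoint; whenever an interval is uncovered, place a point at its right end.
Sorted: [1,3] [2,4] [3,6] [2,8] [9,11] [10,13] [9,15] [16,17] [13,18] [17,19] [19,20]
{[1,3],[2,4],[3,6],[2,8]} hit by 3; {[9,11],[10,13],[9,15]} hit by 11; {[16,17],[13,18],[17,19]} hit by 17; {[19,20]} hit by 20.
Points: 3, 11, 17, 20 (4 total).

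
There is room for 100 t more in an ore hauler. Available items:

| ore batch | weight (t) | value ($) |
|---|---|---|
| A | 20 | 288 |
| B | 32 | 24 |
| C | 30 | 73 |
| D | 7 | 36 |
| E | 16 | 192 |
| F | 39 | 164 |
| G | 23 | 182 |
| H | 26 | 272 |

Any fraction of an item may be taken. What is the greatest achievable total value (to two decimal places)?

1003.64

Greedy by value/weight ratio, highest first.
Ratios (sorted): A 14.40, E 12.00, H 10.46, G 7.91, D 5.14, F 4.21, C 2.43, B 0.75
take A (20 @ 288); take E (16 @ 192); take H (26 @ 272); take G (23 @ 182); take D (7 @ 36); take 8/39 of F → 33.64. Capacity used 100/100.
Total value = 1003.64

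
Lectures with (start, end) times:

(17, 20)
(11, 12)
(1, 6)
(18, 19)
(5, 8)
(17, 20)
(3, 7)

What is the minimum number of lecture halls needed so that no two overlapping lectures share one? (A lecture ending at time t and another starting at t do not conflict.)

The answer is the maximum number of intervals overlapping at any instant.
Events (time:±→running): 1:+→1 3:+→2 5:+→3 … peak 3.

3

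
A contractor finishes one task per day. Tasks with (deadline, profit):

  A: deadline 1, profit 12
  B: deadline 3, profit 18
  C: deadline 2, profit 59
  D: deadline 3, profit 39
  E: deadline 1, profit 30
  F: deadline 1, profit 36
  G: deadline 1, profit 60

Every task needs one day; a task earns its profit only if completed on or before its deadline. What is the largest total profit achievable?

By profit: G(d1,60), C(d2,59), D(d3,39), F(d1,36), E(d1,30), B(d3,18), A(d1,12)
G→slot 1; C→slot 2; D→slot 3; F skipped; E skipped; B skipped; A skipped.
Profit = 60 + 59 + 39 = 158

158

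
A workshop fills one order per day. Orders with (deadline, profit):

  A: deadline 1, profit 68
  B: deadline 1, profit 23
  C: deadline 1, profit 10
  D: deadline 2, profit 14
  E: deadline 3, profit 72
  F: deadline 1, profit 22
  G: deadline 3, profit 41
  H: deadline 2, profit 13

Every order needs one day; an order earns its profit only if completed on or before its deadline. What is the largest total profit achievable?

181

Take jobs in profit order; each goes to the latest open slot no later than its deadline.
By profit: E(d3,72), A(d1,68), G(d3,41), B(d1,23), F(d1,22), D(d2,14), H(d2,13), C(d1,10)
E→slot 3; A→slot 1; G→slot 2; B skipped; F skipped; D skipped; H skipped; C skipped.
Profit = 68 + 41 + 72 = 181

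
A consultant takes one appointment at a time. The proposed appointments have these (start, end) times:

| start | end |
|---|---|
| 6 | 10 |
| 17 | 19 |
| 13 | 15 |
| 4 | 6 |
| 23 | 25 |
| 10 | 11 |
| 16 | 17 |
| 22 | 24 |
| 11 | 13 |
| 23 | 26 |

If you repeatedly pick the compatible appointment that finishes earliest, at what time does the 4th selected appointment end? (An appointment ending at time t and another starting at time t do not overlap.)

By end time: (4,6), (6,10), (10,11), (11,13), (13,15), (16,17), (17,19), (22,24), (23,25), (23,26).
Pick (4,6); next start ≥ 6 → (6,10); next start ≥ 10 → (10,11); next start ≥ 11 → (11,13); next start ≥ 13 → (13,15); next start ≥ 15 → (16,17); next start ≥ 17 → (17,19); next start ≥ 19 → (22,24).
Selected: (4,6) (6,10) (10,11) (11,13) (13,15) (16,17) (17,19) (22,24)

13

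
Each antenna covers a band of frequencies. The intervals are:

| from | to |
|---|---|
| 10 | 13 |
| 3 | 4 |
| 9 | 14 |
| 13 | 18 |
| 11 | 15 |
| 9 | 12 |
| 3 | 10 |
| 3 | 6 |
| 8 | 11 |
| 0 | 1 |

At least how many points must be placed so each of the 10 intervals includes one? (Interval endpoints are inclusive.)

4

Process intervals by earliest right end; each time one isn't hit yet, stab at its right endpoint.
By right end: [0,1]  [3,4]  [3,6]  [3,10]  [8,11]  [9,12]  [10,13]  [9,14]  [11,15]  [13,18]
[0,1] uncovered → point at 1; [3,4] uncovered → point at 4; [8,11] uncovered → point at 11; [13,18] uncovered → point at 18.
Points: 1, 4, 11, 18 (4 total).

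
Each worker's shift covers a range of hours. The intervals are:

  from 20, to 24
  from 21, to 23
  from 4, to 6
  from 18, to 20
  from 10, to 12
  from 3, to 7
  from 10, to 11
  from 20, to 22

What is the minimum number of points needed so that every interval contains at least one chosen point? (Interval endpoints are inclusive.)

Process intervals by earliest right end; each time one isn't hit yet, stab at its right endpoint.
By right end: [4,6]  [3,7]  [10,11]  [10,12]  [18,20]  [20,22]  [21,23]  [20,24]
[4,6] uncovered → point at 6; [10,11] uncovered → point at 11; [18,20] uncovered → point at 20; [21,23] uncovered → point at 23.
Points: 6, 11, 20, 23 (4 total).

4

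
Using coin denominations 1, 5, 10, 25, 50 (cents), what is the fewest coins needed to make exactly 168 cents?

Use the largest denomination that fits, subtract, and repeat.
168 − 3×50→18 − 1×10→8 − 1×5→3 − 3×1→0
Total coins = 3 + 1 + 1 + 3 = 8

8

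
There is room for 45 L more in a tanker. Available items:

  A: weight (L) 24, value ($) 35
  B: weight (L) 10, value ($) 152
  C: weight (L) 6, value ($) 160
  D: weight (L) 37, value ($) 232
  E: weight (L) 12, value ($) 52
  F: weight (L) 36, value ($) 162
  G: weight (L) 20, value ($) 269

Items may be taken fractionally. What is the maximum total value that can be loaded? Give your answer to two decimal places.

Greedy by value/weight ratio, highest first.
Ratios (sorted): C 26.67, B 15.20, G 13.45, D 6.27, F 4.50, E 4.33, A 1.46
take C (6 @ 160); take B (10 @ 152); take G (20 @ 269); take 9/37 of D → 56.43. Capacity used 45/45.
Total value = 637.43

637.43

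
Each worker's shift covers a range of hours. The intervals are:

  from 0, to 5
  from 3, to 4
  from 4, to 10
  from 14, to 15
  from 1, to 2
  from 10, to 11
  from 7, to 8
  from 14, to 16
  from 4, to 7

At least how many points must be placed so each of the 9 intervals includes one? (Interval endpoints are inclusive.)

5

By right end: [1,2]  [3,4]  [0,5]  [4,7]  [7,8]  [4,10]  [10,11]  [14,15]  [14,16]
[1,2] uncovered → point at 2; [3,4] uncovered → point at 4; [7,8] uncovered → point at 8; [10,11] uncovered → point at 11; [14,15] uncovered → point at 15.
Points: 2, 4, 8, 11, 15 (5 total).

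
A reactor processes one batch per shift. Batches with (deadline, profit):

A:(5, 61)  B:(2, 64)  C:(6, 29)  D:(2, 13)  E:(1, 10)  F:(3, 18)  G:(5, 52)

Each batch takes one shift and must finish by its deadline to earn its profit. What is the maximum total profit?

Profit order: B=64 A=61 G=52 C=29 F=18 D=13 E=10
Assign: B→slot 2, A→slot 5, G→slot 4, C→slot 6, F→slot 3, D→slot 1, E skipped.
Slots: [1:D] [2:B] [3:F] [4:G] [5:A] [6:C]
Profit = 13 + 64 + 18 + 52 + 61 + 29 = 237

237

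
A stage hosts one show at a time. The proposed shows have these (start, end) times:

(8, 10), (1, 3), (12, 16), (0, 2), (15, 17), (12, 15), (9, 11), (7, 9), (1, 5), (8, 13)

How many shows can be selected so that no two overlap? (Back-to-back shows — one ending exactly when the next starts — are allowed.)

5

Sorted by end: (0,2)  (1,3)  (1,5)  (7,9)  (8,10)  (9,11)  (8,13)  (12,15)  (12,16)  (15,17)
take (0,2); take (7,9); take (9,11); take (12,15); skip (12,16); take (15,17).
Selected 5 shows.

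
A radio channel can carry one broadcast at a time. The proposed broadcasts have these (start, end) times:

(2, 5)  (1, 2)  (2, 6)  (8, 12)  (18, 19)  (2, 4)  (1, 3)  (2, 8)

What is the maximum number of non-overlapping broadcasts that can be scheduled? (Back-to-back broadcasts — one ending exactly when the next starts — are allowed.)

By end time: (1,2), (1,3), (2,4), (2,5), (2,6), (2,8), (8,12), (18,19).
Pick (1,2); next start ≥ 2 → (2,4); next start ≥ 4 → (8,12); next start ≥ 12 → (18,19).
Selected 4 broadcasts.

4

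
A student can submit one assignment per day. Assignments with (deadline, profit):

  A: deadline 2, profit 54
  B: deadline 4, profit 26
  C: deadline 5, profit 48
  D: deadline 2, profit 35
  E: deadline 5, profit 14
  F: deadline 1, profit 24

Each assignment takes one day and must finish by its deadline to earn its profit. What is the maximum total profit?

177

By profit: A(d2,54), C(d5,48), D(d2,35), B(d4,26), F(d1,24), E(d5,14)
A→slot 2; C→slot 5; D→slot 1; B→slot 4; F skipped; E→slot 3.
Profit = 35 + 54 + 14 + 26 + 48 = 177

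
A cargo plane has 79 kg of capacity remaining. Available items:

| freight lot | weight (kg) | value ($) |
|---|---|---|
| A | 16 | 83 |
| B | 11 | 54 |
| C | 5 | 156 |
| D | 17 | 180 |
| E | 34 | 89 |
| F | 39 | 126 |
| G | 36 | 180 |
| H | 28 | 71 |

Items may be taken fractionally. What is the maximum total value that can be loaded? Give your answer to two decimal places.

Greedy by value/weight ratio, highest first.
Ratios (sorted): C 31.20, D 10.59, A 5.19, G 5.00, B 4.91, F 3.23, E 2.62, H 2.54
take C (5 @ 156); take D (17 @ 180); take A (16 @ 83); take G (36 @ 180); take 5/11 of B → 24.55. Capacity used 79/79.
Total value = 623.55

623.55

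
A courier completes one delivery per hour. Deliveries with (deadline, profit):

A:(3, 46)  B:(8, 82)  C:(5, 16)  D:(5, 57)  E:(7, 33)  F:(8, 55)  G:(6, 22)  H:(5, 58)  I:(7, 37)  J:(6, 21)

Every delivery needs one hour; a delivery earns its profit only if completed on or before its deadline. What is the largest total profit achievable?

Profit order: B=82 H=58 D=57 F=55 A=46 I=37 E=33 G=22 J=21 C=16
Assign: B→slot 8, H→slot 5, D→slot 4, F→slot 7, A→slot 3, I→slot 6, E→slot 2, G→slot 1, J skipped, C skipped.
Slots: [1:G] [2:E] [3:A] [4:D] [5:H] [6:I] [7:F] [8:B]
Profit = 22 + 33 + 46 + 57 + 58 + 37 + 55 + 82 = 390

390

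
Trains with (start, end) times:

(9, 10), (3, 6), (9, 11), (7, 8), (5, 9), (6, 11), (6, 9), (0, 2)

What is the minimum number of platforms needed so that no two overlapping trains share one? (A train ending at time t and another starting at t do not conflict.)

4

Count concurrent intervals with a sweep; the peak is the room count.
starts: [0, 3, 5, 6, 6, 7, 9, 9]
ends:   [2, 6, 8, 9, 9, 10, 11, 11]
s0→1 e2→0 s3→1 s5→2 e6→1 s6→2 s6→3 s7→4  — peak 4.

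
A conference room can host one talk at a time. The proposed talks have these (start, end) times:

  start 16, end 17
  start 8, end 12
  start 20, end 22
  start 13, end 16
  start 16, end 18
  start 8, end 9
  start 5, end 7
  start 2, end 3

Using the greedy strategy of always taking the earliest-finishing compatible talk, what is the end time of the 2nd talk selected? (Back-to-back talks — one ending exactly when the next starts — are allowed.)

Sorted by end: (2,3)  (5,7)  (8,9)  (8,12)  (13,16)  (16,17)  (16,18)  (20,22)
take (2,3); take (5,7); take (8,9); take (13,16); take (16,17); skip (16,18); take (20,22).
Selected: (2,3) (5,7) (8,9) (13,16) (16,17) (20,22)

7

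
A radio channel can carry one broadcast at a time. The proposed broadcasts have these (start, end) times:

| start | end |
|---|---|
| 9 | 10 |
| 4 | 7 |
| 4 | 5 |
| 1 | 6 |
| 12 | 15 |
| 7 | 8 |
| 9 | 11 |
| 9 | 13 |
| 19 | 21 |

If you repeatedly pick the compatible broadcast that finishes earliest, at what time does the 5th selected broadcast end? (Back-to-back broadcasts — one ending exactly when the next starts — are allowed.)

21

Order by finish time; keep every interval that doesn't clash with the previous kept one.
By end time: (4,5), (1,6), (4,7), (7,8), (9,10), (9,11), (9,13), (12,15), (19,21).
Pick (4,5); next start ≥ 5 → (7,8); next start ≥ 8 → (9,10); next start ≥ 10 → (12,15); next start ≥ 15 → (19,21).
Selected: (4,5) (7,8) (9,10) (12,15) (19,21)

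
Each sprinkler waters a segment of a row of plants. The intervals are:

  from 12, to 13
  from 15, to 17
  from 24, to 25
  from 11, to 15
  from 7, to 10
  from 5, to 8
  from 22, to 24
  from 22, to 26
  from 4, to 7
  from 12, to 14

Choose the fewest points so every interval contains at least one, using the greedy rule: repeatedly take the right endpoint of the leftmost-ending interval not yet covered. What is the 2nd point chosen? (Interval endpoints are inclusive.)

13

Sort by right endpoint; whenever an interval is uncovered, place a point at its right end.
By right end: [4,7]  [5,8]  [7,10]  [12,13]  [12,14]  [11,15]  [15,17]  [22,24]  [24,25]  [22,26]
[4,7] uncovered → point at 7; [12,13] uncovered → point at 13; [15,17] uncovered → point at 17; [22,24] uncovered → point at 24.
Points: 7, 13, 17, 24 (4 total).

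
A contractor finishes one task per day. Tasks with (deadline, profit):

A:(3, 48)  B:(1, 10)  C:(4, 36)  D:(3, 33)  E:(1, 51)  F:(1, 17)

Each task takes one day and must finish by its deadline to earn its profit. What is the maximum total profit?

168

By profit: E(d1,51), A(d3,48), C(d4,36), D(d3,33), F(d1,17), B(d1,10)
E→slot 1; A→slot 3; C→slot 4; D→slot 2; F skipped; B skipped.
Profit = 51 + 33 + 48 + 36 = 168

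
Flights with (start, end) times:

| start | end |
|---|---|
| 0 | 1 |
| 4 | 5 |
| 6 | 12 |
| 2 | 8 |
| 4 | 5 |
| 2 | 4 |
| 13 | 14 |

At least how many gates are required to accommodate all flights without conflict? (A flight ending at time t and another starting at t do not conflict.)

3

Count concurrent intervals with a sweep; the peak is the room count.
starts: [0, 2, 2, 4, 4, 6, 13]
ends:   [1, 4, 5, 5, 8, 12, 14]
s0→1 e1→0 s2→1 s2→2 e4→1 s4→2 s4→3  — peak 3.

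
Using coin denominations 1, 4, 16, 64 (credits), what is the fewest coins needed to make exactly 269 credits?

269 = 4×64 + 3×4 + 1×1
Total coins = 4 + 3 + 1 = 8

8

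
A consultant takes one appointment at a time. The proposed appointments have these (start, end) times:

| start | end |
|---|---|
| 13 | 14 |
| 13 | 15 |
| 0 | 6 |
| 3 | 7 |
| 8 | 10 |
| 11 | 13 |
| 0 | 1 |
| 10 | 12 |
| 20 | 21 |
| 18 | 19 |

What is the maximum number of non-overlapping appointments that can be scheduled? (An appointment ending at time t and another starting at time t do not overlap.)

Sort by end time and greedily take each interval whose start is ≥ the last chosen end.
By end time: (0,1), (0,6), (3,7), (8,10), (10,12), (11,13), (13,14), (13,15), (18,19), (20,21).
Pick (0,1); next start ≥ 1 → (3,7); next start ≥ 7 → (8,10); next start ≥ 10 → (10,12); next start ≥ 12 → (13,14); next start ≥ 14 → (18,19); next start ≥ 19 → (20,21).
Selected 7 appointments.

7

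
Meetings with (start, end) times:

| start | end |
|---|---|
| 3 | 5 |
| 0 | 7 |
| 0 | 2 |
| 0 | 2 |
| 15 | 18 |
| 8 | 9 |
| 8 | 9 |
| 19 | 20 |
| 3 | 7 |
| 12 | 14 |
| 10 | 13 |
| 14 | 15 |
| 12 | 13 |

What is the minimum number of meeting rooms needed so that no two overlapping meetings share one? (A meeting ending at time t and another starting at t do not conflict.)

Events (time:±→running): 0:+→1 0:+→2 0:+→3 … peak 3.

3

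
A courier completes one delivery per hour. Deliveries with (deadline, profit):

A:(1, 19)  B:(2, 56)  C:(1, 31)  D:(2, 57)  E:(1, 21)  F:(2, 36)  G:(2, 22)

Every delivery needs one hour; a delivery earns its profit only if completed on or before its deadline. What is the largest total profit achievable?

113

Profit order: D=57 B=56 F=36 C=31 G=22 E=21 A=19
Assign: D→slot 2, B→slot 1, F skipped, C skipped, G skipped, E skipped, A skipped.
Slots: [1:B] [2:D]
Profit = 56 + 57 = 113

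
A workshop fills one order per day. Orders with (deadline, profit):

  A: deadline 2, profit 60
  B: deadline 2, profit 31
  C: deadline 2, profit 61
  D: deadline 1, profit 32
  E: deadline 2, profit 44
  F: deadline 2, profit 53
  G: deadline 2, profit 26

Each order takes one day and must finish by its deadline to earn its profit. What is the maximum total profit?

By profit: C(d2,61), A(d2,60), F(d2,53), E(d2,44), D(d1,32), B(d2,31), G(d2,26)
C→slot 2; A→slot 1; F skipped; E skipped; D skipped; B skipped; G skipped.
Profit = 60 + 61 = 121

121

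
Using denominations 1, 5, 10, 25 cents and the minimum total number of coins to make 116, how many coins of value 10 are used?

1

116 = 4×25 + 1×10 + 1×5 + 1×1
Count of 10: 1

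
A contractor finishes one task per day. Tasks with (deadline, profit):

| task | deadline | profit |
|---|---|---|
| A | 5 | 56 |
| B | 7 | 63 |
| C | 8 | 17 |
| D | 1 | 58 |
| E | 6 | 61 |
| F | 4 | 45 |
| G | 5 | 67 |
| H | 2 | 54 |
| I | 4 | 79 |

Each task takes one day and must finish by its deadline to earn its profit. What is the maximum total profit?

455

By profit: I(d4,79), G(d5,67), B(d7,63), E(d6,61), D(d1,58), A(d5,56), H(d2,54), F(d4,45), C(d8,17)
I→slot 4; G→slot 5; B→slot 7; E→slot 6; D→slot 1; A→slot 3; H→slot 2; F skipped; C→slot 8.
Profit = 58 + 54 + 56 + 79 + 67 + 61 + 63 + 17 = 455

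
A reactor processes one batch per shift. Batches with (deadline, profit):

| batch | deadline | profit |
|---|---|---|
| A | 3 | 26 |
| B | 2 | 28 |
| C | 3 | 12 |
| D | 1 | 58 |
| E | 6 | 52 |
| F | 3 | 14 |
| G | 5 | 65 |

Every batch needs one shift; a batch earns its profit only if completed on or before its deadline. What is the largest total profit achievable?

Take jobs in profit order; each goes to the latest open slot no later than its deadline.
Profit order: G=65 D=58 E=52 B=28 A=26 F=14 C=12
Assign: G→slot 5, D→slot 1, E→slot 6, B→slot 2, A→slot 3, F skipped, C skipped.
Slots: [1:D] [2:B] [3:A] [5:G] [6:E]
Profit = 58 + 28 + 26 + 65 + 52 = 229

229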